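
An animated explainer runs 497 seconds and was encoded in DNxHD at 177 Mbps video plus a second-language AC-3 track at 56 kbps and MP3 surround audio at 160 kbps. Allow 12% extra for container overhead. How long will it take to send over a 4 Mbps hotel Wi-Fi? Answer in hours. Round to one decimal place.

6.9 hours

Audio total: 56 + 160 = 216 kbps = 0.216 Mbps.
Total bitrate: 177.216 Mbps.
File: 177.216 Mbps × 497 s = 88076.4 Mb.
With 12% container overhead: ×1.12. → 98645.5 Mb.
At 4 Mbps: 98645.5 / 4 = 24661.4 s ≈ 6.85 hours.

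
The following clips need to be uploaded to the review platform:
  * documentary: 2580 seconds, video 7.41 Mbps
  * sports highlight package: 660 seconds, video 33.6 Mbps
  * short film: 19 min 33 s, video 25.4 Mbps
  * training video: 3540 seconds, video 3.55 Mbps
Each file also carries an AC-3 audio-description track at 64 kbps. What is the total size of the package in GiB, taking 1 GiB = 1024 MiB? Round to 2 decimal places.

9.80 GiB

Audio: 64 kbps = 0.064 Mbps.
documentary: 7.474 Mbps × 2580 s = 19282.9 Mb
sports highlight package: 33.664 Mbps × 660 s = 22218.2 Mb
short film: 25.464 Mbps × 1173 s = 29869.3 Mb
training video: 3.614 Mbps × 3540 s = 12793.6 Mb
Total: 84164.0 Mb = 10520.5 MB.
= 9.798 GiB.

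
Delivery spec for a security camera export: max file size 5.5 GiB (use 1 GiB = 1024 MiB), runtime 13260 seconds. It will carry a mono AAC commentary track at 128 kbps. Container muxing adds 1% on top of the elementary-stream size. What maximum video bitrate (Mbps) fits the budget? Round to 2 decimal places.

Budget: 5.5 GiB = 47244.6 Mb.
Stream payload after overhead: 47244.6 / 1.01 = 46776.9 Mb.
Total bitrate budget: 46776.9 Mb / 13260 s = 3.528 Mbps.
Audio: 128 kbps = 0.128 Mbps.
Video: 3.528 − 0.128 = 3.400 Mbps.

3.40 Mbps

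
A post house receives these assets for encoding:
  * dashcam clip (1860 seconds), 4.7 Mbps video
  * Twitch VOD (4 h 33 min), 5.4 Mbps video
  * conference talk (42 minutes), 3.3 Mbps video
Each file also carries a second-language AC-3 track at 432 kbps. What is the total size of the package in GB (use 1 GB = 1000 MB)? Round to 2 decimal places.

Audio: 432 kbps = 0.432 Mbps.
dashcam clip: 5.132 Mbps × 1860 s = 9545.5 Mb
Twitch VOD: 5.832 Mbps × 16380 s = 95528.2 Mb
conference talk: 3.732 Mbps × 2520 s = 9404.6 Mb
Total: 114478.3 Mb = 14309.8 MB.
= 14.31 GB.

14.31 GB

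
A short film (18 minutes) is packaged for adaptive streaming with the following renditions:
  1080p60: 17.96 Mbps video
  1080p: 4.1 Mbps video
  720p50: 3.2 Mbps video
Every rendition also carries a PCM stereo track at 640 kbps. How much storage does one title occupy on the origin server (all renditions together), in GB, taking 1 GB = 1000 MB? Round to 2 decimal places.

3.67 GB

18 min = 1080 s
Audio: 640 kbps = 0.640 Mbps.
Sum of rendition bitrates: (17.96+0.640) + (4.1+0.640) + (3.2+0.640) = 27.180 Mbps.
× 1080 s = 29,354 Mb = 3,669 MB = 3.669 GB.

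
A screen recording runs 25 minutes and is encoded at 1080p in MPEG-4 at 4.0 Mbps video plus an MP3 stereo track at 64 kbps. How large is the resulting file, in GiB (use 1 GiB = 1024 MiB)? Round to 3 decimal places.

0.710 GiB

25 min = 1500 s
Audio: 64 kbps = 0.064 Mbps.
Total bitrate: 4.0 + 0.064 = 4.064 Mbps.
Stream data: 4.064 Mbps × 1500 s = 6096.0 Mb.
6,096 Mb = 762,000,000 bytes ÷ 1,073,741,824 = 0.7097 GiB.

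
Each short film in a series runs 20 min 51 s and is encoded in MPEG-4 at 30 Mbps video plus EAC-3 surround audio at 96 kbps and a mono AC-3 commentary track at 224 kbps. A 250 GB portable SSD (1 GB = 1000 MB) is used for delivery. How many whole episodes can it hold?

20 min 51 s = 1251 s
Audio total: 96 + 224 = 320 kbps = 0.320 Mbps.
Total bitrate: 30.320 Mbps.
Per item: 30.320 Mbps × 1251 s = 37,930 Mb = 4,741 MB.
Capacity: 250 GB = 2,000,000 Mb; 52.73 items → 52 complete.

52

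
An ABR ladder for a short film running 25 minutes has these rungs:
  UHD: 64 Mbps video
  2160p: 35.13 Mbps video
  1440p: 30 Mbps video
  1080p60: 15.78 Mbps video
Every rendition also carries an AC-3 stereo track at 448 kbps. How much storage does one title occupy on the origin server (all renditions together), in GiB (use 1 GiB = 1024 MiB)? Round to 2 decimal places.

25.62 GiB

25 min = 1500 s
Audio: 448 kbps = 0.448 Mbps.
Sum of rendition bitrates: (64+0.448) + (35.13+0.448) + (30+0.448) + (15.78+0.448) = 146.702 Mbps.
× 1500 s = 220,053 Mb = 27,507 MB = 25.62 GiB.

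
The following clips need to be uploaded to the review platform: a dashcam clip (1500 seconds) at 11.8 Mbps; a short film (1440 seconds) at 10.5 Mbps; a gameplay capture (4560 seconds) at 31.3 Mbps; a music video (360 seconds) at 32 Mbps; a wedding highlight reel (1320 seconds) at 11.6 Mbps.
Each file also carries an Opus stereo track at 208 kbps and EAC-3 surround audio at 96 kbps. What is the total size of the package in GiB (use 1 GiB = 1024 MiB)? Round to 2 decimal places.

23.89 GiB

Audio total: 208 + 96 = 304 kbps = 0.304 Mbps.
dashcam clip: 12.104 Mbps × 1500 s = 18156.0 Mb
short film: 10.804 Mbps × 1440 s = 15557.8 Mb
gameplay capture: 31.604 Mbps × 4560 s = 144114.2 Mb
music video: 32.304 Mbps × 360 s = 11629.4 Mb
wedding highlight reel: 11.904 Mbps × 1320 s = 15713.3 Mb
Total: 205170.7 Mb = 25646.3 MB.
= 23.89 GiB.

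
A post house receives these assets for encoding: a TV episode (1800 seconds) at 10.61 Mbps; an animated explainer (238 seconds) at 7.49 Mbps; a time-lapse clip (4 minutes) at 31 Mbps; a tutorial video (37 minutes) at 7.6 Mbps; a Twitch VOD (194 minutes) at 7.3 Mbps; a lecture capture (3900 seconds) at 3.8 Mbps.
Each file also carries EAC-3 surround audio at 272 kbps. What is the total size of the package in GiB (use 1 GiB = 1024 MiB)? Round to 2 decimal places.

Audio: 272 kbps = 0.272 Mbps.
TV episode: 10.882 Mbps × 1800 s = 19587.6 Mb
animated explainer: 7.762 Mbps × 238 s = 1847.4 Mb
time-lapse clip: 31.272 Mbps × 240 s = 7505.3 Mb
tutorial video: 7.872 Mbps × 2220 s = 17475.8 Mb
Twitch VOD: 7.572 Mbps × 11640 s = 88138.1 Mb
lecture capture: 4.072 Mbps × 3900 s = 15880.8 Mb
Total: 150435.0 Mb = 18804.4 MB.
= 17.51 GiB.

17.51 GiB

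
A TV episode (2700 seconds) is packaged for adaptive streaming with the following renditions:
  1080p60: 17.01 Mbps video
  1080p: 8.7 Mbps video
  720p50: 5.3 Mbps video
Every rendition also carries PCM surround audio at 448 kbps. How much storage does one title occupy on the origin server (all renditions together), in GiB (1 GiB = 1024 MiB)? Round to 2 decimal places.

Audio: 448 kbps = 0.448 Mbps.
Sum of rendition bitrates: (17.01+0.448) + (8.7+0.448) + (5.3+0.448) = 32.354 Mbps.
× 2700 s = 87,356 Mb = 10,919 MB = 10.17 GiB.

10.17 GiB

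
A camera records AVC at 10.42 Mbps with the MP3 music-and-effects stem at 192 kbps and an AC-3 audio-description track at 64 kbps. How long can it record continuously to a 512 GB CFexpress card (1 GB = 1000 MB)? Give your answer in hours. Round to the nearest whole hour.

107 hours

Audio total: 192 + 64 = 256 kbps = 0.256 Mbps.
Total bitrate: 10.42 + 0.256 = 10.676 Mbps.
Capacity: 512 GB = 4,096,000 Mb.
Recording time: 4,096,000 / 10.676 = 383,664 s ≈ 107 hours.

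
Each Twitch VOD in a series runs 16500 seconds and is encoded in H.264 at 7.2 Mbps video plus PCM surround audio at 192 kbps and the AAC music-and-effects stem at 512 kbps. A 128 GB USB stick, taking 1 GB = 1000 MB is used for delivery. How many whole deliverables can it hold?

Audio total: 192 + 512 = 704 kbps = 0.704 Mbps.
Total bitrate: 7.904 Mbps.
Per item: 7.904 Mbps × 16500 s = 130,416 Mb = 16,302 MB.
Capacity: 128 GB = 1,024,000 Mb; 7.85 items → 7 complete.

7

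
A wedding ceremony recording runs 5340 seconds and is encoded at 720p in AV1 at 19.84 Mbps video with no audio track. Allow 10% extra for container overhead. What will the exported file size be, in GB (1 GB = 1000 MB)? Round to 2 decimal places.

14.57 GB

Total bitrate: 19.84 Mbps.
Stream data: 19.840 Mbps × 5340 s = 105945.6 Mb.
With 10% container overhead: ×1.10.
116,540 Mb ÷ 8 = 14,568 MB → 14.57 GB.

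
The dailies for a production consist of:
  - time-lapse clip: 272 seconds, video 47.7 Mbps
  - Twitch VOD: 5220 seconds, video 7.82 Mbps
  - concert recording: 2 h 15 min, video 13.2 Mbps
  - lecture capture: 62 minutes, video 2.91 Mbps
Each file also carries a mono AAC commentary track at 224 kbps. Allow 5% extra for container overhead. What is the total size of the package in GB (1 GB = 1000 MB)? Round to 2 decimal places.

Audio: 224 kbps = 0.224 Mbps.
time-lapse clip: 47.924 Mbps × 272 s × 1.05 = 13687.1 Mb
Twitch VOD: 8.044 Mbps × 5220 s × 1.05 = 44089.2 Mb
concert recording: 13.424 Mbps × 8100 s × 1.05 = 114171.1 Mb
lecture capture: 3.134 Mbps × 3720 s × 1.05 = 12241.4 Mb
Total: 184188.8 Mb = 23023.6 MB.
= 23.02 GB.

23.02 GB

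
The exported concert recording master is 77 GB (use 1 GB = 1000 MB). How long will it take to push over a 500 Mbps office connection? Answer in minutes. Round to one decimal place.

File: 77 GB = 616000.0 Mb.
At 500 Mbps: 616000.0 / 500 = 1232.0 s ≈ 20.5 minutes.

20.5 minutes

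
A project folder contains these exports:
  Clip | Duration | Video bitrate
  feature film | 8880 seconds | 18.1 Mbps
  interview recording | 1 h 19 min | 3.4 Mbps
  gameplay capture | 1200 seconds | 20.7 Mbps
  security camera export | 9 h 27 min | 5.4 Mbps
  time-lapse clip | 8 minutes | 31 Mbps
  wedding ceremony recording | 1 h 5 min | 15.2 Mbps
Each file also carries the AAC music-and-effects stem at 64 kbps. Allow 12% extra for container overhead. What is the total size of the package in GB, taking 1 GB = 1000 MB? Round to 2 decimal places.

Audio: 64 kbps = 0.064 Mbps.
feature film: 18.164 Mbps × 8880 s × 1.12 = 180651.9 Mb
interview recording: 3.464 Mbps × 4740 s × 1.12 = 18389.7 Mb
gameplay capture: 20.764 Mbps × 1200 s × 1.12 = 27906.8 Mb
security camera export: 5.464 Mbps × 34020 s × 1.12 = 208191.5 Mb
time-lapse clip: 31.064 Mbps × 480 s × 1.12 = 16700.0 Mb
wedding ceremony recording: 15.264 Mbps × 3900 s × 1.12 = 66673.2 Mb
Total: 518513.0 Mb = 64814.1 MB.
= 64.81 GB.

64.81 GB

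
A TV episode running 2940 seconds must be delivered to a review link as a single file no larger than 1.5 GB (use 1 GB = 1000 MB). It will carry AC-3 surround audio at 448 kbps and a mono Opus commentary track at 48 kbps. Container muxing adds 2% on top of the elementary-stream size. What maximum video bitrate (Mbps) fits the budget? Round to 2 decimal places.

Budget: 1.5 GB = 12000.0 Mb.
Stream payload after overhead: 12000.0 / 1.02 = 11764.7 Mb.
Total bitrate budget: 11764.7 Mb / 2940 s = 4.002 Mbps.
Audio total: 448 + 48 = 496 kbps = 0.496 Mbps.
Video: 4.002 − 0.496 = 3.506 Mbps.

3.51 Mbps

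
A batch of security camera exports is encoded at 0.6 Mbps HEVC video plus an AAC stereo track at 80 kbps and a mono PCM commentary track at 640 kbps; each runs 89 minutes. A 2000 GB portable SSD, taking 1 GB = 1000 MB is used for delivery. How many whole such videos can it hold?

89 min = 5340 s
Audio total: 80 + 640 = 720 kbps = 0.720 Mbps.
Total bitrate: 1.320 Mbps.
Per item: 1.320 Mbps × 5340 s = 7,049 Mb = 881.1 MB.
Capacity: 2000 GB = 16,000,000 Mb; 2269.89 items → 2269 complete.

2269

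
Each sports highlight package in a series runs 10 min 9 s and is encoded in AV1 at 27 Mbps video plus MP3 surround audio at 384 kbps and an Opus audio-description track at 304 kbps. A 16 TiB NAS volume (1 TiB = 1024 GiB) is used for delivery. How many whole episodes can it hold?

10 min 9 s = 609 s
Audio total: 384 + 304 = 688 kbps = 0.688 Mbps.
Total bitrate: 27.688 Mbps.
Per item: 27.688 Mbps × 609 s = 16,862 Mb = 2,108 MB.
Capacity: 16 TiB = 140,737,488 Mb; 8346.43 items → 8346 complete.

8346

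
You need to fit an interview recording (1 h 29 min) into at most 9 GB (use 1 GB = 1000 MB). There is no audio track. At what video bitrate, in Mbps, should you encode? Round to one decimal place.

Budget: 9 GB = 72000.0 Mb.
1 h 29 min = 89 min = 5340 s
Total bitrate budget: 72000.0 Mb / 5340 s = 13.483 Mbps.

13.5 Mbps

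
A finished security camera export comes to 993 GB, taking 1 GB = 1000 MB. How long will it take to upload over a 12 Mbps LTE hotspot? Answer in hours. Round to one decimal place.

183.9 hours

File: 993 GB = 7944000.0 Mb.
At 12 Mbps: 7944000.0 / 12 = 662000.0 s ≈ 184 hours.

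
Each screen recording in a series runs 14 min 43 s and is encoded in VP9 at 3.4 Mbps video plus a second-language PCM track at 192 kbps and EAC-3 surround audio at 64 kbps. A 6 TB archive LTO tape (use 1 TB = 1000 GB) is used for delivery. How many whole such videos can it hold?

14868

14 min 43 s = 883 s
Audio total: 192 + 64 = 256 kbps = 0.256 Mbps.
Total bitrate: 3.656 Mbps.
Per item: 3.656 Mbps × 883 s = 3,228 Mb = 403.5 MB.
Capacity: 6 TB = 48,000,000 Mb; 14868.75 items → 14868 complete.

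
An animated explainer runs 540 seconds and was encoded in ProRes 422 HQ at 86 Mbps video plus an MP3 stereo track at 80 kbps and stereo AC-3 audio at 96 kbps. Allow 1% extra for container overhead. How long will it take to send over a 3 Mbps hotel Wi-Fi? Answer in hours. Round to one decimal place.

Audio total: 80 + 96 = 176 kbps = 0.176 Mbps.
Total bitrate: 86.176 Mbps.
File: 86.176 Mbps × 540 s = 46535.0 Mb.
With 1% container overhead: ×1.01. → 47000.4 Mb.
At 3 Mbps: 47000.4 / 3 = 15666.8 s ≈ 4.35 hours.

4.4 hours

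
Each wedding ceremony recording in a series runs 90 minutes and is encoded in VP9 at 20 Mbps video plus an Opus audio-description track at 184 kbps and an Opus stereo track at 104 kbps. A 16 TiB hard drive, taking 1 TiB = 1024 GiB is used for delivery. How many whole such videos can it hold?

90 min = 5400 s
Audio total: 184 + 104 = 288 kbps = 0.288 Mbps.
Total bitrate: 20.288 Mbps.
Per item: 20.288 Mbps × 5400 s = 109,555 Mb = 13,694 MB.
Capacity: 16 TiB = 140,737,488 Mb; 1284.63 items → 1284 complete.

1284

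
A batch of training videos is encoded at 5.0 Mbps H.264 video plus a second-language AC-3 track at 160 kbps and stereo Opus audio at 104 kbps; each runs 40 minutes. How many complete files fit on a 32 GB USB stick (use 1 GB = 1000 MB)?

20

40 min = 2400 s
Audio total: 160 + 104 = 264 kbps = 0.264 Mbps.
Total bitrate: 5.264 Mbps.
Per item: 5.264 Mbps × 2400 s = 12,634 Mb = 1,579 MB.
Capacity: 32 GB = 256,000 Mb; 20.26 items → 20 complete.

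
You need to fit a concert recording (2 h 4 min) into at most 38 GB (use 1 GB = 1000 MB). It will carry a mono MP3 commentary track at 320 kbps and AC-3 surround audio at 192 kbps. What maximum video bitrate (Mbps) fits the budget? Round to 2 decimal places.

40.35 Mbps

Budget: 38 GB = 304000.0 Mb.
2 h 4 min = 124 min = 7440 s
Total bitrate budget: 304000.0 Mb / 7440 s = 40.860 Mbps.
Audio total: 320 + 192 = 512 kbps = 0.512 Mbps.
Video: 40.860 − 0.512 = 40.348 Mbps.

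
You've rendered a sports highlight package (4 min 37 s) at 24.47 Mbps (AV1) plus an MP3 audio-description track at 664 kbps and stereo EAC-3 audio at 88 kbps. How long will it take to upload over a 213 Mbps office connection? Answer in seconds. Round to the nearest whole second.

33 seconds

4 min 37 s = 277 s
Audio total: 664 + 88 = 752 kbps = 0.752 Mbps.
Total bitrate: 25.222 Mbps.
File: 25.222 Mbps × 277 s = 6986.5 Mb.
At 213 Mbps: 6986.5 / 213 = 32.8 s ≈ 32.8 seconds.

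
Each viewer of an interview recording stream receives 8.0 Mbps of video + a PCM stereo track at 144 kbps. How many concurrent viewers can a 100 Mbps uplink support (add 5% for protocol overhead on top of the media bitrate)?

Audio: 144 kbps = 0.144 Mbps.
Per-viewer media rate: 8.144 Mbps.
On the wire with 5% overhead: 8.551 Mbps.
100 Mbps = 100.0 Mbps; 100.0 / 8.551 = 11.69 → 11 viewers.

11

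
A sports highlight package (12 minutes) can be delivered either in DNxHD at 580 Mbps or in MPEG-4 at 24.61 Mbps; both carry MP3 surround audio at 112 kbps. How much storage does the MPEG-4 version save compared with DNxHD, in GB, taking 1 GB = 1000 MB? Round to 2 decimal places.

49.99 GB

12 min = 720 s
Audio: 112 kbps = 0.112 Mbps.
DNxHD: 580.112 Mbps × 720 s = 417680.6 Mb = 52.210 GB.
MPEG-4: 24.722 Mbps × 720 s = 17799.8 Mb = 2.225 GB.
Saving: 52.210 − 2.225 = 49.985 GB.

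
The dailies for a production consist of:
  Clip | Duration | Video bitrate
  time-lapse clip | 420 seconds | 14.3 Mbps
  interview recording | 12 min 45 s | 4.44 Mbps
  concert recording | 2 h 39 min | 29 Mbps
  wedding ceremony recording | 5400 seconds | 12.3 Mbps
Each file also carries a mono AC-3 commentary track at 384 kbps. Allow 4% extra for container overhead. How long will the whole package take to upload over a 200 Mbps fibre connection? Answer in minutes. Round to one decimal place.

31.1 minutes

Audio: 384 kbps = 0.384 Mbps.
time-lapse clip: 14.684 Mbps × 420 s × 1.04 = 6414.0 Mb
interview recording: 4.824 Mbps × 765 s × 1.04 = 3838.0 Mb
concert recording: 29.384 Mbps × 9540 s × 1.04 = 291536.3 Mb
wedding ceremony recording: 12.684 Mbps × 5400 s × 1.04 = 71233.3 Mb
Total: 373021.6 Mb = 46627.7 MB.
At 200 Mbps: 373021.6 / 200 = 1865 s ≈ 31.1 minutes.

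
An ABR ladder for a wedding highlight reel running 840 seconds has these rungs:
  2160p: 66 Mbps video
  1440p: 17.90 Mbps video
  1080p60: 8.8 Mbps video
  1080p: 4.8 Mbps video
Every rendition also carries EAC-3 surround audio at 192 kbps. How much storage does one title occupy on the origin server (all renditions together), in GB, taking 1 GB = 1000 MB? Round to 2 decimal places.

10.32 GB

Audio: 192 kbps = 0.192 Mbps.
Sum of rendition bitrates: (66+0.192) + (17.90+0.192) + (8.8+0.192) + (4.8+0.192) = 98.268 Mbps.
× 840 s = 82,545 Mb = 10,318 MB = 10.32 GB.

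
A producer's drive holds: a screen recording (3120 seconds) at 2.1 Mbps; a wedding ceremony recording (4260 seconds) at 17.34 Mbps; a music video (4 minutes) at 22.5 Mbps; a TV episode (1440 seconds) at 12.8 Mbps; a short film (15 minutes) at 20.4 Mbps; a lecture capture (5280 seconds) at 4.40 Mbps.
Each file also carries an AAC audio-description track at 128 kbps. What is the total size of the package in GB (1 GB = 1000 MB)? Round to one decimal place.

Audio: 128 kbps = 0.128 Mbps.
screen recording: 2.228 Mbps × 3120 s = 6951.4 Mb
wedding ceremony recording: 17.468 Mbps × 4260 s = 74413.7 Mb
music video: 22.628 Mbps × 240 s = 5430.7 Mb
TV episode: 12.928 Mbps × 1440 s = 18616.3 Mb
short film: 20.528 Mbps × 900 s = 18475.2 Mb
lecture capture: 4.528 Mbps × 5280 s = 23907.8 Mb
Total: 147795.1 Mb = 18474.4 MB.
= 18.47 GB.

18.5 GB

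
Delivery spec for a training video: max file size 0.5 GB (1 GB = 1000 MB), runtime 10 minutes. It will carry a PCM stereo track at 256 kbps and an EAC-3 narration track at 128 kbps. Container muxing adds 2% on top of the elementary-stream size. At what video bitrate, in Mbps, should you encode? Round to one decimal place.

Budget: 0.5 GB = 4000.0 Mb.
Stream payload after overhead: 4000.0 / 1.02 = 3921.6 Mb.
10 min = 600 s
Total bitrate budget: 3921.6 Mb / 600 s = 6.536 Mbps.
Audio total: 256 + 128 = 384 kbps = 0.384 Mbps.
Video: 6.536 − 0.384 = 6.152 Mbps.

6.2 Mbps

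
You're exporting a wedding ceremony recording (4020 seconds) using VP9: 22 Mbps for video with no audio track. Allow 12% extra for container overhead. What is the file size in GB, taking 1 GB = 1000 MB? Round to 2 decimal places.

12.38 GB

Total bitrate: 22 Mbps.
Stream data: 22.000 Mbps × 4020 s = 88440.0 Mb.
With 12% container overhead: ×1.12.
99,053 Mb ÷ 8 = 12,382 MB → 12.38 GB.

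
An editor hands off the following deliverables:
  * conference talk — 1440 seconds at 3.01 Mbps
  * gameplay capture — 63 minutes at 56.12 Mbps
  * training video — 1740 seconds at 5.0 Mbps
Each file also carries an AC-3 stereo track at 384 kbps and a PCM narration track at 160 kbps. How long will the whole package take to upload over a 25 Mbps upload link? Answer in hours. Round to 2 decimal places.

Audio total: 384 + 160 = 544 kbps = 0.544 Mbps.
conference talk: 3.554 Mbps × 1440 s = 5117.8 Mb
gameplay capture: 56.664 Mbps × 3780 s = 214189.9 Mb
training video: 5.544 Mbps × 1740 s = 9646.6 Mb
Total: 228954.2 Mb = 28619.3 MB.
At 25 Mbps: 228954.2 / 25 = 9158 s ≈ 2.54 hours.

2.54 hours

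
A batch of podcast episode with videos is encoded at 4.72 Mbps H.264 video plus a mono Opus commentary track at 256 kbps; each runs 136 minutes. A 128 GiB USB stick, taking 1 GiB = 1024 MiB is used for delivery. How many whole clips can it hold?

27

136 min = 8160 s
Audio: 256 kbps = 0.256 Mbps.
Total bitrate: 4.976 Mbps.
Per item: 4.976 Mbps × 8160 s = 40,604 Mb = 5,076 MB.
Capacity: 128 GiB = 1,099,512 Mb; 27.08 items → 27 complete.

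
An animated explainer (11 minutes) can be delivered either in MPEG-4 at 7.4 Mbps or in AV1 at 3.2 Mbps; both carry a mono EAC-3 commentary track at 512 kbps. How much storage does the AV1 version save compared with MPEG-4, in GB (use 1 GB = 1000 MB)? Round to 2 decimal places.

0.35 GB

11 min = 660 s
Audio: 512 kbps = 0.512 Mbps.
MPEG-4: 7.912 Mbps × 660 s = 5221.9 Mb = 0.653 GB.
AV1: 3.712 Mbps × 660 s = 2449.9 Mb = 0.306 GB.
Saving: 0.653 − 0.306 = 0.346 GB.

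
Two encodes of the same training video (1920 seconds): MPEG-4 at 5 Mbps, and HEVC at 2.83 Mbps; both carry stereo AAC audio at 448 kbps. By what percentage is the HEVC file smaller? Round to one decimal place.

39.8%

Audio: 448 kbps = 0.448 Mbps.
MPEG-4: 5.448 Mbps × 1920 s = 10460.2 Mb = 1.308 GB.
HEVC: 3.278 Mbps × 1920 s = 6293.8 Mb = 0.787 GB.
Reduction: (1 − 0.787/1.308) × 100 = 39.83%.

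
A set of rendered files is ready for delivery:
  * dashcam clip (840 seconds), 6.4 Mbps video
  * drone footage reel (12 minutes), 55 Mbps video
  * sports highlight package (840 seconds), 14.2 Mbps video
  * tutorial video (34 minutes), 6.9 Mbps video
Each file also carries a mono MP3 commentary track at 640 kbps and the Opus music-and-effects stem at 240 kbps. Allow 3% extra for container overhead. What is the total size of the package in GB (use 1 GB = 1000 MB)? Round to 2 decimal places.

9.64 GB

Audio total: 640 + 240 = 880 kbps = 0.880 Mbps.
dashcam clip: 7.280 Mbps × 840 s × 1.03 = 6298.7 Mb
drone footage reel: 55.880 Mbps × 720 s × 1.03 = 41440.6 Mb
sports highlight package: 15.080 Mbps × 840 s × 1.03 = 13047.2 Mb
tutorial video: 7.780 Mbps × 2040 s × 1.03 = 16347.3 Mb
Total: 77133.8 Mb = 9641.7 MB.
= 9.642 GB.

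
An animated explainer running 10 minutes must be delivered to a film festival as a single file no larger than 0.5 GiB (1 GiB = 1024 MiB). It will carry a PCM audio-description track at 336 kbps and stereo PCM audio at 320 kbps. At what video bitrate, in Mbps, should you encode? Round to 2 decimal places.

6.50 Mbps

Budget: 0.5 GiB = 4295.0 Mb.
10 min = 600 s
Total bitrate budget: 4295.0 Mb / 600 s = 7.158 Mbps.
Audio total: 336 + 320 = 656 kbps = 0.656 Mbps.
Video: 7.158 − 0.656 = 6.502 Mbps.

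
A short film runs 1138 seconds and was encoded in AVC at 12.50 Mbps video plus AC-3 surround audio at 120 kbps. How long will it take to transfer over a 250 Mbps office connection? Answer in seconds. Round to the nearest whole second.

Audio: 120 kbps = 0.120 Mbps.
Total bitrate: 12.620 Mbps.
File: 12.620 Mbps × 1138 s = 14361.6 Mb.
At 250 Mbps: 14361.6 / 250 = 57.4 s ≈ 57.4 seconds.

57 seconds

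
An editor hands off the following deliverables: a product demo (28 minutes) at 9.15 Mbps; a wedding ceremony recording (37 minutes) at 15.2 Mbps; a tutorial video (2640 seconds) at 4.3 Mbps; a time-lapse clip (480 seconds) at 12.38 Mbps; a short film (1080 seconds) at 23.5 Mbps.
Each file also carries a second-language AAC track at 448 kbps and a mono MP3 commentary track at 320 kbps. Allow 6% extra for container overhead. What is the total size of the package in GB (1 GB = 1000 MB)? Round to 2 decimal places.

Audio total: 448 + 320 = 768 kbps = 0.768 Mbps.
product demo: 9.918 Mbps × 1680 s × 1.06 = 17662.0 Mb
wedding ceremony recording: 15.968 Mbps × 2220 s × 1.06 = 37575.9 Mb
tutorial video: 5.068 Mbps × 2640 s × 1.06 = 14182.3 Mb
time-lapse clip: 13.148 Mbps × 480 s × 1.06 = 6689.7 Mb
short film: 24.268 Mbps × 1080 s × 1.06 = 27782.0 Mb
Total: 103891.9 Mb = 12986.5 MB.
= 12.99 GB.

12.99 GB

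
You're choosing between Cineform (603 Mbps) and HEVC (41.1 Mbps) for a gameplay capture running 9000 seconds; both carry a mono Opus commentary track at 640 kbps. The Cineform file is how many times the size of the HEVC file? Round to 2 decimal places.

Audio: 640 kbps = 0.640 Mbps.
Cineform: 603.640 Mbps × 9000 s = 5432760.0 Mb = 632.457 GiB.
HEVC: 41.740 Mbps × 9000 s = 375660.0 Mb = 43.733 GiB.
Ratio: 632.457 / 43.733 = 14.462.

14.46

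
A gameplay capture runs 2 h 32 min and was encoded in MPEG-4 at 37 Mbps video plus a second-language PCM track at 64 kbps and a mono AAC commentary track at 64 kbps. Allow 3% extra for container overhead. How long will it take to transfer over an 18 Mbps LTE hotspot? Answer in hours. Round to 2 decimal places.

2 h 32 min = 152 min = 9120 s
Audio total: 64 + 64 = 128 kbps = 0.128 Mbps.
Total bitrate: 37.128 Mbps.
File: 37.128 Mbps × 9120 s = 338607.4 Mb.
With 3% container overhead: ×1.03. → 348765.6 Mb.
At 18 Mbps: 348765.6 / 18 = 19375.9 s ≈ 5.38 hours.

5.38 hours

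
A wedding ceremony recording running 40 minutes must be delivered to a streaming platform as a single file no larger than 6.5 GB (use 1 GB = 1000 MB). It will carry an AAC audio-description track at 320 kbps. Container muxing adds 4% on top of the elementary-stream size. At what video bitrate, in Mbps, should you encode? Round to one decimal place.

Budget: 6.5 GB = 52000.0 Mb.
Stream payload after overhead: 52000.0 / 1.04 = 50000.0 Mb.
40 min = 2400 s
Total bitrate budget: 50000.0 Mb / 2400 s = 20.833 Mbps.
Audio: 320 kbps = 0.320 Mbps.
Video: 20.833 − 0.320 = 20.513 Mbps.

20.5 Mbps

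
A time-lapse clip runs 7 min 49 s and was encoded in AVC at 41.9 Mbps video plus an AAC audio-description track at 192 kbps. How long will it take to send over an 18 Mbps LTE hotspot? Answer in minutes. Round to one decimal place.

7 min 49 s = 469 s
Audio: 192 kbps = 0.192 Mbps.
Total bitrate: 42.092 Mbps.
File: 42.092 Mbps × 469 s = 19741.1 Mb.
At 18 Mbps: 19741.1 / 18 = 1096.7 s ≈ 18.3 minutes.

18.3 minutes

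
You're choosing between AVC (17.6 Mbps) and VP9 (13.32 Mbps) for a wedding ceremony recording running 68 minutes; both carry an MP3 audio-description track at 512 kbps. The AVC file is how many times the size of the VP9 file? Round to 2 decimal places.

1.31

68 min = 4080 s
Audio: 512 kbps = 0.512 Mbps.
AVC: 18.112 Mbps × 4080 s = 73897.0 Mb = 8.603 GiB.
VP9: 13.832 Mbps × 4080 s = 56434.6 Mb = 6.570 GiB.
Ratio: 8.603 / 6.570 = 1.309.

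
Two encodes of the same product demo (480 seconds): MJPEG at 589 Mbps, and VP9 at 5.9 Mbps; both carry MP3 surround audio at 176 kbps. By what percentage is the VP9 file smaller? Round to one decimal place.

Audio: 176 kbps = 0.176 Mbps.
MJPEG: 589.176 Mbps × 480 s = 282804.5 Mb = 35.351 GB.
VP9: 6.076 Mbps × 480 s = 2916.5 Mb = 0.365 GB.
Reduction: (1 − 0.365/35.351) × 100 = 98.97%.

99.0%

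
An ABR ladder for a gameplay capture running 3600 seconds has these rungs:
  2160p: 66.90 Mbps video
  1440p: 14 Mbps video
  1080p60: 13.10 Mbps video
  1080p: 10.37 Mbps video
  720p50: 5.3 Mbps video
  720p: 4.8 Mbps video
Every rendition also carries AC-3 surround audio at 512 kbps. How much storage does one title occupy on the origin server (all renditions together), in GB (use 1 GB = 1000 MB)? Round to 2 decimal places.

Audio: 512 kbps = 0.512 Mbps.
Sum of rendition bitrates: (66.90+0.512) + (14+0.512) + (13.10+0.512) + (10.37+0.512) + (5.3+0.512) + (4.8+0.512) = 117.542 Mbps.
× 3600 s = 423,151 Mb = 52,894 MB = 52.89 GB.

52.89 GB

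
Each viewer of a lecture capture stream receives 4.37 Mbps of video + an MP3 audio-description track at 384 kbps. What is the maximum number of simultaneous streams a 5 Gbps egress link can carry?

Audio: 384 kbps = 0.384 Mbps.
Per-viewer media rate: 4.754 Mbps.
5 Gbps = 5,000 Mbps; 5,000 / 4.754 = 1051.75 → 1051 viewers.

1051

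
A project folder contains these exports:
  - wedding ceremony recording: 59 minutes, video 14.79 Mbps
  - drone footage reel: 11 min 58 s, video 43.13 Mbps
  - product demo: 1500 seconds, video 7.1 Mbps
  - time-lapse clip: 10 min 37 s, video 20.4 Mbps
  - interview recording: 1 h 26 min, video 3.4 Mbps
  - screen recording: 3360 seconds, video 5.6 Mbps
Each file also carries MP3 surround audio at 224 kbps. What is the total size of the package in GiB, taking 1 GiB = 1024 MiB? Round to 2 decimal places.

Audio: 224 kbps = 0.224 Mbps.
wedding ceremony recording: 15.014 Mbps × 3540 s = 53149.6 Mb
drone footage reel: 43.354 Mbps × 718 s = 31128.2 Mb
product demo: 7.324 Mbps × 1500 s = 10986.0 Mb
time-lapse clip: 20.624 Mbps × 637 s = 13137.5 Mb
interview recording: 3.624 Mbps × 5160 s = 18699.8 Mb
screen recording: 5.824 Mbps × 3360 s = 19568.6 Mb
Total: 146669.7 Mb = 18333.7 MB.
= 17.07 GiB.

17.07 GiB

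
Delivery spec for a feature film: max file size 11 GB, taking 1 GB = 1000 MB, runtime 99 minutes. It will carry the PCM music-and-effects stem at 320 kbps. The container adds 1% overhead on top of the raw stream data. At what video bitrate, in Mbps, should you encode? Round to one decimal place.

14.3 Mbps

Budget: 11 GB = 88000.0 Mb.
Stream payload after overhead: 88000.0 / 1.01 = 87128.7 Mb.
99 min = 5940 s
Total bitrate budget: 87128.7 Mb / 5940 s = 14.668 Mbps.
Audio: 320 kbps = 0.320 Mbps.
Video: 14.668 − 0.320 = 14.348 Mbps.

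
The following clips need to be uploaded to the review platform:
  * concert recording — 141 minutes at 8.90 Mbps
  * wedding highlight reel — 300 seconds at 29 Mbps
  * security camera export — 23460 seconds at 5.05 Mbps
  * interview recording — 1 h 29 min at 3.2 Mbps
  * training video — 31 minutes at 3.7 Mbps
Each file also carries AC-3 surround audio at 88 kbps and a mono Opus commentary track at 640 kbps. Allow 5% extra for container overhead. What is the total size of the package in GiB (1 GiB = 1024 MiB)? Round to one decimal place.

Audio total: 88 + 640 = 728 kbps = 0.728 Mbps.
concert recording: 9.628 Mbps × 8460 s × 1.05 = 85525.5 Mb
wedding highlight reel: 29.728 Mbps × 300 s × 1.05 = 9364.3 Mb
security camera export: 5.778 Mbps × 23460 s × 1.05 = 142329.5 Mb
interview recording: 3.928 Mbps × 5340 s × 1.05 = 22024.3 Mb
training video: 4.428 Mbps × 1860 s × 1.05 = 8647.9 Mb
Total: 267891.5 Mb = 33486.4 MB.
= 31.19 GiB.

31.2 GiB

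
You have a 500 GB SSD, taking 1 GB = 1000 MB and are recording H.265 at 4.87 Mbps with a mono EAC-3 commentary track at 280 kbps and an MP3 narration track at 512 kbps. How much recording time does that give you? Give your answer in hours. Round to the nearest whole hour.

Audio total: 280 + 512 = 792 kbps = 0.792 Mbps.
Total bitrate: 4.87 + 0.792 = 5.662 Mbps.
Capacity: 500 GB = 4,000,000 Mb.
Recording time: 4,000,000 / 5.662 = 706,464 s ≈ 196 hours.

196 hours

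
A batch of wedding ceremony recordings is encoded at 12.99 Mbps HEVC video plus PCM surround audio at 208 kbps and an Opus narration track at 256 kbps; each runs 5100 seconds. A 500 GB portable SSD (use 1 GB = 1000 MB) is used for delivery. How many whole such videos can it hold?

58

Audio total: 208 + 256 = 464 kbps = 0.464 Mbps.
Total bitrate: 13.454 Mbps.
Per item: 13.454 Mbps × 5100 s = 68,615 Mb = 8,577 MB.
Capacity: 500 GB = 4,000,000 Mb; 58.30 items → 58 complete.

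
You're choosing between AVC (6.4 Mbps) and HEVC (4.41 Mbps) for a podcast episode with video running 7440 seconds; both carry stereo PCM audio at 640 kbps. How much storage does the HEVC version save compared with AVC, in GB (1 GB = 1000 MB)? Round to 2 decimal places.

Audio: 640 kbps = 0.640 Mbps.
AVC: 7.040 Mbps × 7440 s = 52377.6 Mb = 6.547 GB.
HEVC: 5.050 Mbps × 7440 s = 37572.0 Mb = 4.697 GB.
Saving: 6.547 − 4.697 = 1.851 GB.

1.85 GB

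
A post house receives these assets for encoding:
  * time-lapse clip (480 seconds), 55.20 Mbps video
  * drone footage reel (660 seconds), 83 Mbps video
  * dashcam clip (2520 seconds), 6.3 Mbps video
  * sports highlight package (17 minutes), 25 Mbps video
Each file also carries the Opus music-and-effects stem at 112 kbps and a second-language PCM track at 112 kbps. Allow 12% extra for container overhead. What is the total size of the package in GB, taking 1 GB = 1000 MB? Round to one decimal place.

17.3 GB

Audio total: 112 + 112 = 224 kbps = 0.224 Mbps.
time-lapse clip: 55.424 Mbps × 480 s × 1.12 = 29795.9 Mb
drone footage reel: 83.224 Mbps × 660 s × 1.12 = 61519.2 Mb
dashcam clip: 6.524 Mbps × 2520 s × 1.12 = 18413.3 Mb
sports highlight package: 25.224 Mbps × 1020 s × 1.12 = 28815.9 Mb
Total: 138544.4 Mb = 17318.0 MB.
= 17.32 GB.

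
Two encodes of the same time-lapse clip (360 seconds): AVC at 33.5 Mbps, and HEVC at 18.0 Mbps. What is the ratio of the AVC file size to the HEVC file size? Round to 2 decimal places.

1.86

AVC: 33.500 Mbps × 360 s = 12060.0 Mb = 1.508 GB.
HEVC: 18.000 Mbps × 360 s = 6480.0 Mb = 0.810 GB.
Ratio: 1.508 / 0.810 = 1.861.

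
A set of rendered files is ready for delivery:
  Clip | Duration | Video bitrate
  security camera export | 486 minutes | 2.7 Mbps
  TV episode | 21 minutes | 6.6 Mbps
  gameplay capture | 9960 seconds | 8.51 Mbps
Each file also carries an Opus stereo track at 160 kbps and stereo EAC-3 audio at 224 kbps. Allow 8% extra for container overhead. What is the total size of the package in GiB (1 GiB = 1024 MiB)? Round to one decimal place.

23.6 GiB

Audio total: 160 + 224 = 384 kbps = 0.384 Mbps.
security camera export: 3.084 Mbps × 29160 s × 1.08 = 97123.8 Mb
TV episode: 6.984 Mbps × 1260 s × 1.08 = 9503.8 Mb
gameplay capture: 8.894 Mbps × 9960 s × 1.08 = 95671.0 Mb
Total: 202298.6 Mb = 25287.3 MB.
= 23.55 GiB.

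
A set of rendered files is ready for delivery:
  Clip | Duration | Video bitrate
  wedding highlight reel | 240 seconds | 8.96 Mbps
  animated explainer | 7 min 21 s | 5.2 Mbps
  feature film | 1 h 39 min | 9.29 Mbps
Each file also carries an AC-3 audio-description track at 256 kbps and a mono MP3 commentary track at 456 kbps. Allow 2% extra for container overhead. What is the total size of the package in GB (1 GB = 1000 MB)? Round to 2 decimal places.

8.20 GB

Audio total: 256 + 456 = 712 kbps = 0.712 Mbps.
wedding highlight reel: 9.672 Mbps × 240 s × 1.02 = 2367.7 Mb
animated explainer: 5.912 Mbps × 441 s × 1.02 = 2659.3 Mb
feature film: 10.002 Mbps × 5940 s × 1.02 = 60600.1 Mb
Total: 65627.2 Mb = 8203.4 MB.
= 8.203 GB.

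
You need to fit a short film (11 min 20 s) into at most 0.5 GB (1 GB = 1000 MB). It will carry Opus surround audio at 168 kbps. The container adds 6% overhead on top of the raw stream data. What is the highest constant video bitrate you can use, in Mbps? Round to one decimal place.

Budget: 0.5 GB = 4000.0 Mb.
Stream payload after overhead: 4000.0 / 1.06 = 3773.6 Mb.
11 min 20 s = 680 s
Total bitrate budget: 3773.6 Mb / 680 s = 5.549 Mbps.
Audio: 168 kbps = 0.168 Mbps.
Video: 5.549 − 0.168 = 5.381 Mbps.

5.4 Mbps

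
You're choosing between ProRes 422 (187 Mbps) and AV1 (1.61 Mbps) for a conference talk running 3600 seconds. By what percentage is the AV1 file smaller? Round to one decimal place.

ProRes 422: 187.000 Mbps × 3600 s = 673200.0 Mb = 78.371 GiB.
AV1: 1.610 Mbps × 3600 s = 5796.0 Mb = 0.675 GiB.
Reduction: (1 − 0.675/78.371) × 100 = 99.14%.

99.1%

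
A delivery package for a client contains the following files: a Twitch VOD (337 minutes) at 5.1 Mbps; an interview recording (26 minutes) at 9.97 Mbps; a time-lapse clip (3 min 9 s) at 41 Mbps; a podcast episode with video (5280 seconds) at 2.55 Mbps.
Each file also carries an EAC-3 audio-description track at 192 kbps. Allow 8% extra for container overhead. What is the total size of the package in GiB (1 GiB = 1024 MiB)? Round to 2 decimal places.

18.25 GiB

Audio: 192 kbps = 0.192 Mbps.
Twitch VOD: 5.292 Mbps × 20220 s × 1.08 = 115564.6 Mb
interview recording: 10.162 Mbps × 1560 s × 1.08 = 17120.9 Mb
time-lapse clip: 41.192 Mbps × 189 s × 1.08 = 8408.1 Mb
podcast episode with video: 2.742 Mbps × 5280 s × 1.08 = 15636.0 Mb
Total: 156729.6 Mb = 19591.2 MB.
= 18.25 GiB.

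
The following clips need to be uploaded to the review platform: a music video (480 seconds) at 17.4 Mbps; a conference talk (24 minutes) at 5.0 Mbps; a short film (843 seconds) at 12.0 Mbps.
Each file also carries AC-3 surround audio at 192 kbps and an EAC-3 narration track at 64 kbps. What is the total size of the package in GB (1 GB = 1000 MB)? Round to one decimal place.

3.3 GB

Audio total: 192 + 64 = 256 kbps = 0.256 Mbps.
music video: 17.656 Mbps × 480 s = 8474.9 Mb
conference talk: 5.256 Mbps × 1440 s = 7568.6 Mb
short film: 12.256 Mbps × 843 s = 10331.8 Mb
Total: 26375.3 Mb = 3296.9 MB.
= 3.297 GB.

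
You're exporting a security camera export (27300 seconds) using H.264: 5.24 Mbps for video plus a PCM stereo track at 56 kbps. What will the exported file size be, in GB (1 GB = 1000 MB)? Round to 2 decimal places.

Audio: 56 kbps = 0.056 Mbps.
Total bitrate: 5.24 + 0.056 = 5.296 Mbps.
Stream data: 5.296 Mbps × 27300 s = 144580.8 Mb.
144,581 Mb ÷ 8 = 18,073 MB → 18.07 GB.

18.07 GB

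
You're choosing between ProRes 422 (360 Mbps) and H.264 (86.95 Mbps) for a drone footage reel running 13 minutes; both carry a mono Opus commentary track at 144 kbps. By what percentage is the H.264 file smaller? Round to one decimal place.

75.8%

13 min = 780 s
Audio: 144 kbps = 0.144 Mbps.
ProRes 422: 360.144 Mbps × 780 s = 280912.3 Mb = 35.114 GB.
H.264: 87.094 Mbps × 780 s = 67933.3 Mb = 8.492 GB.
Reduction: (1 − 8.492/35.114) × 100 = 75.82%.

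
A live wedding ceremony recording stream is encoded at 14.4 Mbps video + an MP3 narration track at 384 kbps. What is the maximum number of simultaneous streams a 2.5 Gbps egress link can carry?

Audio: 384 kbps = 0.384 Mbps.
Per-viewer media rate: 14.784 Mbps.
2.5 Gbps = 2,500 Mbps; 2,500 / 14.784 = 169.10 → 169 viewers.

169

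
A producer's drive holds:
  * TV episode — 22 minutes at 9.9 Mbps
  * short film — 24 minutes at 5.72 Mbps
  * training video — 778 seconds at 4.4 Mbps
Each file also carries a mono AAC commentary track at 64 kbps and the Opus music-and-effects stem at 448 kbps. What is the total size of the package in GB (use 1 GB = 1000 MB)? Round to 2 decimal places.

Audio total: 64 + 448 = 512 kbps = 0.512 Mbps.
TV episode: 10.412 Mbps × 1320 s = 13743.8 Mb
short film: 6.232 Mbps × 1440 s = 8974.1 Mb
training video: 4.912 Mbps × 778 s = 3821.5 Mb
Total: 26539.5 Mb = 3317.4 MB.
= 3.317 GB.

3.32 GB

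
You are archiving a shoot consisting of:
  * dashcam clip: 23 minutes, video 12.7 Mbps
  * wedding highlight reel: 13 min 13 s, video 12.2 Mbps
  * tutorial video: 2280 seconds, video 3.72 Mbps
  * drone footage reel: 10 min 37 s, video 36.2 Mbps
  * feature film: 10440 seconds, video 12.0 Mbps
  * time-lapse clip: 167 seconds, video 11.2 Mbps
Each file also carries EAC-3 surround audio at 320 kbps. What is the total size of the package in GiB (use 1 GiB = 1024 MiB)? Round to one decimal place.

22.2 GiB

Audio: 320 kbps = 0.320 Mbps.
dashcam clip: 13.020 Mbps × 1380 s = 17967.6 Mb
wedding highlight reel: 12.520 Mbps × 793 s = 9928.4 Mb
tutorial video: 4.040 Mbps × 2280 s = 9211.2 Mb
drone footage reel: 36.520 Mbps × 637 s = 23263.2 Mb
feature film: 12.320 Mbps × 10440 s = 128620.8 Mb
time-lapse clip: 11.520 Mbps × 167 s = 1923.8 Mb
Total: 190915.0 Mb = 23864.4 MB.
= 22.23 GiB.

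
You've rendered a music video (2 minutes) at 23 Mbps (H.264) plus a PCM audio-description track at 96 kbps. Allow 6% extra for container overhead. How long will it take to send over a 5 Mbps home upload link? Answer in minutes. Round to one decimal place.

9.8 minutes

2 min = 120 s
Audio: 96 kbps = 0.096 Mbps.
Total bitrate: 23.096 Mbps.
File: 23.096 Mbps × 120 s = 2771.5 Mb.
With 6% container overhead: ×1.06. → 2937.8 Mb.
At 5 Mbps: 2937.8 / 5 = 587.6 s ≈ 9.79 minutes.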